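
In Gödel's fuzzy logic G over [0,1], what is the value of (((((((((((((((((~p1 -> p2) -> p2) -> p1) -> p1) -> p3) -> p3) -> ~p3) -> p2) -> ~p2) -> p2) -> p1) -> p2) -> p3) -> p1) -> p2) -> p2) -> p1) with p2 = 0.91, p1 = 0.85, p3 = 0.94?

0.85

~p1: Gödel ¬ of 0.85 = 0 (operand ≠ 0)
(~p1 -> p2): 0 ≤ 0.91, so result = 1
((~p1 -> p2) -> p2): 1 > 0.91, so result = 0.91
(((~p1 -> p2) -> p2) -> p1): 0.91 > 0.85, so result = 0.85
((((~p1 -> p2) -> p2) -> p1) -> p1): 0.85 ≤ 0.85, so result = 1
(((((~p1 -> p2) -> p2) -> p1) -> p1) -> p3): 1 > 0.94, so result = 0.94
((((((~p1 -> p2) -> p2) -> p1) -> p1) -> p3) -> p3): 0.94 ≤ 0.94, so result = 1
~p3: Gödel ¬ of 0.94 = 0 (operand ≠ 0)
(((((((~p1 -> p2) -> p2) -> p1) -> p1) -> p3) -> p3) -> ~p3): 1 > 0, so result = 0
((((((((~p1 -> p2) -> p2) -> p1) -> p1) -> p3) -> p3) -> ~p3) -> p2): 0 ≤ 0.91, so result = 1
~p2: Gödel ¬ of 0.91 = 0 (operand ≠ 0)
(((((((((~p1 -> p2) -> p2) -> p1) -> p1) -> p3) -> p3) -> ~p3) -> p2) -> ~p2): 1 > 0, so result = 0
((((((((((~p1 -> p2) -> p2) -> p1) -> p1) -> p3) -> p3) -> ~p3) -> p2) -> ~p2) -> p2): 0 ≤ 0.91, so result = 1
(((((((((((~p1 -> p2) -> p2) -> p1) -> p1) -> p3) -> p3) -> ~p3) -> p2) -> ~p2) -> p2) -> p1): 1 > 0.85, so result = 0.85
((((((((((((~p1 -> p2) -> p2) -> p1) -> p1) -> p3) -> p3) -> ~p3) -> p2) -> ~p2) -> p2) -> p1) -> p2): 0.85 ≤ 0.91, so result = 1
(((((((((((((~p1 -> p2) -> p2) -> p1) -> p1) -> p3) -> p3) -> ~p3) -> p2) -> ~p2) -> p2) -> p1) -> p2) -> p3): 1 > 0.94, so result = 0.94
((((((((((((((~p1 -> p2) -> p2) -> p1) -> p1) -> p3) -> p3) -> ~p3) -> p2) -> ~p2) -> p2) -> p1) -> p2) -> p3) -> p1): 0.94 > 0.85, so result = 0.85
(((((((((((((((~p1 -> p2) -> p2) -> p1) -> p1) -> p3) -> p3) -> ~p3) -> p2) -> ~p2) -> p2) -> p1) -> p2) -> p3) -> p1) -> p2): 0.85 ≤ 0.91, so result = 1
((((((((((((((((~p1 -> p2) -> p2) -> p1) -> p1) -> p3) -> p3) -> ~p3) -> p2) -> ~p2) -> p2) -> p1) -> p2) -> p3) -> p1) -> p2) -> p2): 1 > 0.91, so result = 0.91
(((((((((((((((((~p1 -> p2) -> p2) -> p1) -> p1) -> p3) -> p3) -> ~p3) -> p2) -> ~p2) -> p2) -> p1) -> p2) -> p3) -> p1) -> p2) -> p2) -> p1): 0.91 > 0.85, so result = 0.85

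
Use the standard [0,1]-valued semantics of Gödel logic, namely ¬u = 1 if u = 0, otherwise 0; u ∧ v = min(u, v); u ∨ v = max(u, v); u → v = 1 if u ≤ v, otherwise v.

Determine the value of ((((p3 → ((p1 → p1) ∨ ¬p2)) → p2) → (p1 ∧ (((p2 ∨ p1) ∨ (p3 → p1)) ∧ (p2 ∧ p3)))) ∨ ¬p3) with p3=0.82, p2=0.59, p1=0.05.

(p1 → p1): 0.05 ≤ 0.05, so result = 1
¬p2: Gödel ¬ of 0.59 = 0 (operand ≠ 0)
((p1 → p1) ∨ ¬p2) = max(1, 0) = 1
(p3 → ((p1 → p1) ∨ ¬p2)): 0.82 ≤ 1, so result = 1
((p3 → ((p1 → p1) ∨ ¬p2)) → p2): 1 > 0.59, so result = 0.59
(p2 ∨ p1) = max(0.59, 0.05) = 0.59
(p3 → p1): 0.82 > 0.05, so result = 0.05
((p2 ∨ p1) ∨ (p3 → p1)) = max(0.59, 0.05) = 0.59
(p2 ∧ p3) = min(0.59, 0.82) = 0.59
(((p2 ∨ p1) ∨ (p3 → p1)) ∧ (p2 ∧ p3)) = min(0.59, 0.59) = 0.59
(p1 ∧ (((p2 ∨ p1) ∨ (p3 → p1)) ∧ (p2 ∧ p3))) = min(0.05, 0.59) = 0.05
(((p3 → ((p1 → p1) ∨ ¬p2)) → p2) → (p1 ∧ (((p2 ∨ p1) ∨ (p3 → p1)) ∧ (p2 ∧ p3)))): 0.59 > 0.05, so result = 0.05
¬p3: Gödel ¬ of 0.82 = 0 (operand ≠ 0)
((((p3 → ((p1 → p1) ∨ ¬p2)) → p2) → (p1 ∧ (((p2 ∨ p1) ∨ (p3 → p1)) ∧ (p2 ∧ p3)))) ∨ ¬p3) = max(0.05, 0) = 0.05

0.05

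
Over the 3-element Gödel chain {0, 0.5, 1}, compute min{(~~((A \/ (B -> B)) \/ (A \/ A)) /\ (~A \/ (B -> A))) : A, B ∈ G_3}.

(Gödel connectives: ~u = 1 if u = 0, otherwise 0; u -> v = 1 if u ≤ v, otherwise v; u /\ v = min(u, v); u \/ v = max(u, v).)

0.50

The minimum is attained at A = 0.5, B = 1:
  (B -> B): 1 ≤ 1, so result = 1
  (A \/ (B -> B)) = max(0.5, 1) = 1
  (A \/ A) = max(0.5, 0.5) = 0.5
  ((A \/ (B -> B)) \/ (A \/ A)) = max(1, 0.5) = 1
  ~((A \/ (B -> B)) \/ (A \/ A)): Gödel ¬ of 1 = 0 (operand ≠ 0)
  ~~((A \/ (B -> B)) \/ (A \/ A)): Gödel ¬ of 0 = 1 (operand is 0)
  ~A: Gödel ¬ of 0.5 = 0 (operand ≠ 0)
  (B -> A): 1 > 0.5, so result = 0.5
  (~A \/ (B -> A)) = max(0, 0.5) = 0.5
  (~~((A \/ (B -> B)) \/ (A \/ A)) /\ (~A \/ (B -> A))) = min(1, 0.5) = 0.5
Checking all 9 assignments confirms none give a value below 0.50.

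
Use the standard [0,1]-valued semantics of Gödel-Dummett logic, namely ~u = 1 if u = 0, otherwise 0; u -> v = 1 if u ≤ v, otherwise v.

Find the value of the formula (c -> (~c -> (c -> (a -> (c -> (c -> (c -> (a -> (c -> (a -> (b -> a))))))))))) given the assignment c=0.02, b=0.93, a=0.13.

~c: Gödel ¬ of 0.02 = 0 (operand ≠ 0)
(b -> a): 0.93 > 0.13, so result = 0.13
(a -> (b -> a)): 0.13 ≤ 0.13, so result = 1
(c -> (a -> (b -> a))): 0.02 ≤ 1, so result = 1
(a -> (c -> (a -> (b -> a)))): 0.13 ≤ 1, so result = 1
(c -> (a -> (c -> (a -> (b -> a))))): 0.02 ≤ 1, so result = 1
(c -> (c -> (a -> (c -> (a -> (b -> a)))))): 0.02 ≤ 1, so result = 1
(c -> (c -> (c -> (a -> (c -> (a -> (b -> a))))))): 0.02 ≤ 1, so result = 1
(a -> (c -> (c -> (c -> (a -> (c -> (a -> (b -> a)))))))): 0.13 ≤ 1, so result = 1
(c -> (a -> (c -> (c -> (c -> (a -> (c -> (a -> (b -> a))))))))): 0.02 ≤ 1, so result = 1
(~c -> (c -> (a -> (c -> (c -> (c -> (a -> (c -> (a -> (b -> a)))))))))): 0 ≤ 1, so result = 1
(c -> (~c -> (c -> (a -> (c -> (c -> (c -> (a -> (c -> (a -> (b -> a))))))))))): 0.02 ≤ 1, so result = 1

1.00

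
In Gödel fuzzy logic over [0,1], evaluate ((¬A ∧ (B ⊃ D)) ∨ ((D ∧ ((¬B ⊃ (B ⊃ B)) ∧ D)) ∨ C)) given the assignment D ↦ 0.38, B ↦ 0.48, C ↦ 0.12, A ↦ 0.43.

0.38

¬A: Gödel ¬ of 0.43 = 0 (operand ≠ 0)
(B ⊃ D): 0.48 > 0.38, so result = 0.38
(¬A ∧ (B ⊃ D)) = min(0, 0.38) = 0
¬B: Gödel ¬ of 0.48 = 0 (operand ≠ 0)
(B ⊃ B): 0.48 ≤ 0.48, so result = 1
(¬B ⊃ (B ⊃ B)): 0 ≤ 1, so result = 1
((¬B ⊃ (B ⊃ B)) ∧ D) = min(1, 0.38) = 0.38
(D ∧ ((¬B ⊃ (B ⊃ B)) ∧ D)) = min(0.38, 0.38) = 0.38
((D ∧ ((¬B ⊃ (B ⊃ B)) ∧ D)) ∨ C) = max(0.38, 0.12) = 0.38
((¬A ∧ (B ⊃ D)) ∨ ((D ∧ ((¬B ⊃ (B ⊃ B)) ∧ D)) ∨ C)) = max(0, 0.38) = 0.38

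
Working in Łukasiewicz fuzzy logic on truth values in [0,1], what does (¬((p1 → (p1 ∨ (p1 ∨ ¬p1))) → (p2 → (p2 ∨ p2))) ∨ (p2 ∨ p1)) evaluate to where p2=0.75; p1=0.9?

0.90

¬p1: Łukasiewicz ¬ gives 1 − 0.9 = 0.1
(p1 ∨ ¬p1) = max(0.9, 0.1) = 0.9
(p1 ∨ (p1 ∨ ¬p1)) = max(0.9, 0.9) = 0.9
(p1 → (p1 ∨ (p1 ∨ ¬p1))): min(1, 1 − 0.9 + 0.9) = 1
(p2 ∨ p2) = max(0.75, 0.75) = 0.75
(p2 → (p2 ∨ p2)): min(1, 1 − 0.75 + 0.75) = 1
((p1 → (p1 ∨ (p1 ∨ ¬p1))) → (p2 → (p2 ∨ p2))): min(1, 1 − 1 + 1) = 1
¬((p1 → (p1 ∨ (p1 ∨ ¬p1))) → (p2 → (p2 ∨ p2))): Łukasiewicz ¬ gives 1 − 1 = 0
(p2 ∨ p1) = max(0.75, 0.9) = 0.9
(¬((p1 → (p1 ∨ (p1 ∨ ¬p1))) → (p2 → (p2 ∨ p2))) ∨ (p2 ∨ p1)) = max(0, 0.9) = 0.9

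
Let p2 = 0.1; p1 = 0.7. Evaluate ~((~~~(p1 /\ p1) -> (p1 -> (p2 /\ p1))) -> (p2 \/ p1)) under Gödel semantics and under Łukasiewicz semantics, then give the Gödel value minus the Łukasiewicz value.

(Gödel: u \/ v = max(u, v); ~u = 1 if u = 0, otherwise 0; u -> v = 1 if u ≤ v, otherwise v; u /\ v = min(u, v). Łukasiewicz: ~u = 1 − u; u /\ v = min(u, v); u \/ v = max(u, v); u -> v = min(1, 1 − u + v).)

-0.30

Gödel evaluation:
  (p1 /\ p1) = min(0.7, 0.7) = 0.7
  ~(p1 /\ p1): Gödel ¬ of 0.7 = 0 (operand ≠ 0)
  ~~(p1 /\ p1): Gödel ¬ of 0 = 1 (operand is 0)
  ~~~(p1 /\ p1): Gödel ¬ of 1 = 0 (operand ≠ 0)
  (p2 /\ p1) = min(0.1, 0.7) = 0.1
  (p1 -> (p2 /\ p1)): 0.7 > 0.1, so result = 0.1
  (~~~(p1 /\ p1) -> (p1 -> (p2 /\ p1))): 0 ≤ 0.1, so result = 1
  (p2 \/ p1) = max(0.1, 0.7) = 0.7
  ((~~~(p1 /\ p1) -> (p1 -> (p2 /\ p1))) -> (p2 \/ p1)): 1 > 0.7, so result = 0.7
  ~((~~~(p1 /\ p1) -> (p1 -> (p2 /\ p1))) -> (p2 \/ p1)): Gödel ¬ of 0.7 = 0 (operand ≠ 0)
  Gödel value = 0
Łukasiewicz evaluation:
  (p1 /\ p1) = min(0.7, 0.7) = 0.7
  ~(p1 /\ p1): Łukasiewicz ¬ gives 1 − 0.7 = 0.3
  ~~(p1 /\ p1): Łukasiewicz ¬ gives 1 − 0.3 = 0.7
  ~~~(p1 /\ p1): Łukasiewicz ¬ gives 1 − 0.7 = 0.3
  (p2 /\ p1) = min(0.1, 0.7) = 0.1
  (p1 -> (p2 /\ p1)): min(1, 1 − 0.7 + 0.1) = 0.4
  (~~~(p1 /\ p1) -> (p1 -> (p2 /\ p1))): min(1, 1 − 0.3 + 0.4) = 1
  (p2 \/ p1) = max(0.1, 0.7) = 0.7
  ((~~~(p1 /\ p1) -> (p1 -> (p2 /\ p1))) -> (p2 \/ p1)): min(1, 1 − 1 + 0.7) = 0.7
  ~((~~~(p1 /\ p1) -> (p1 -> (p2 /\ p1))) -> (p2 \/ p1)): Łukasiewicz ¬ gives 1 − 0.7 = 0.3
  Łukasiewicz value = 0.3
Difference: 0 − 0.3 = -0.30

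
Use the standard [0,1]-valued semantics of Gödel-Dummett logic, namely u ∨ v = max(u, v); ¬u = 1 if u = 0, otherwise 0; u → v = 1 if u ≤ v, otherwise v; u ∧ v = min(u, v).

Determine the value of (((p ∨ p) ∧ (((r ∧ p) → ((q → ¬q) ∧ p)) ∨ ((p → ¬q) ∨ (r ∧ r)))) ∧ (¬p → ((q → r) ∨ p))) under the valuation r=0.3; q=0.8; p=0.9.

0.30

(p ∨ p) = max(0.9, 0.9) = 0.9
(r ∧ p) = min(0.3, 0.9) = 0.3
¬q: Gödel ¬ of 0.8 = 0 (operand ≠ 0)
(q → ¬q): 0.8 > 0, so result = 0
((q → ¬q) ∧ p) = min(0, 0.9) = 0
((r ∧ p) → ((q → ¬q) ∧ p)): 0.3 > 0, so result = 0
¬q: Gödel ¬ of 0.8 = 0 (operand ≠ 0)
(p → ¬q): 0.9 > 0, so result = 0
(r ∧ r) = min(0.3, 0.3) = 0.3
((p → ¬q) ∨ (r ∧ r)) = max(0, 0.3) = 0.3
(((r ∧ p) → ((q → ¬q) ∧ p)) ∨ ((p → ¬q) ∨ (r ∧ r))) = max(0, 0.3) = 0.3
((p ∨ p) ∧ (((r ∧ p) → ((q → ¬q) ∧ p)) ∨ ((p → ¬q) ∨ (r ∧ r)))) = min(0.9, 0.3) = 0.3
¬p: Gödel ¬ of 0.9 = 0 (operand ≠ 0)
(q → r): 0.8 > 0.3, so result = 0.3
((q → r) ∨ p) = max(0.3, 0.9) = 0.9
(¬p → ((q → r) ∨ p)): 0 ≤ 0.9, so result = 1
(((p ∨ p) ∧ (((r ∧ p) → ((q → ¬q) ∧ p)) ∨ ((p → ¬q) ∨ (r ∧ r)))) ∧ (¬p → ((q → r) ∨ p))) = min(0.3, 1) = 0.3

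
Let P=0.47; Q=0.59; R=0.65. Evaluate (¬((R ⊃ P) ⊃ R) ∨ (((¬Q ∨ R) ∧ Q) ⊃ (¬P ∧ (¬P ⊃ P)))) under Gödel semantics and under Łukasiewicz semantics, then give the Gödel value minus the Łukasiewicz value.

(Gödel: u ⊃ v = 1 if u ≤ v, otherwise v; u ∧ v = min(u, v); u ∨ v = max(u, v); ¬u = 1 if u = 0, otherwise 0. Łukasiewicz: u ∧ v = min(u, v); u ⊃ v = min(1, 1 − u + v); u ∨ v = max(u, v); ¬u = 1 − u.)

-0.94

Gödel evaluation:
  (R ⊃ P): 0.65 > 0.47, so result = 0.47
  ((R ⊃ P) ⊃ R): 0.47 ≤ 0.65, so result = 1
  ¬((R ⊃ P) ⊃ R): Gödel ¬ of 1 = 0 (operand ≠ 0)
  ¬Q: Gödel ¬ of 0.59 = 0 (operand ≠ 0)
  (¬Q ∨ R) = max(0, 0.65) = 0.65
  ((¬Q ∨ R) ∧ Q) = min(0.65, 0.59) = 0.59
  ¬P: Gödel ¬ of 0.47 = 0 (operand ≠ 0)
  ¬P: Gödel ¬ of 0.47 = 0 (operand ≠ 0)
  (¬P ⊃ P): 0 ≤ 0.47, so result = 1
  (¬P ∧ (¬P ⊃ P)) = min(0, 1) = 0
  (((¬Q ∨ R) ∧ Q) ⊃ (¬P ∧ (¬P ⊃ P))): 0.59 > 0, so result = 0
  (¬((R ⊃ P) ⊃ R) ∨ (((¬Q ∨ R) ∧ Q) ⊃ (¬P ∧ (¬P ⊃ P)))) = max(0, 0) = 0
  Gödel value = 0
Łukasiewicz evaluation:
  (R ⊃ P): min(1, 1 − 0.65 + 0.47) = 0.82
  ((R ⊃ P) ⊃ R): min(1, 1 − 0.82 + 0.65) = 0.83
  ¬((R ⊃ P) ⊃ R): Łukasiewicz ¬ gives 1 − 0.83 = 0.17
  ¬Q: Łukasiewicz ¬ gives 1 − 0.59 = 0.41
  (¬Q ∨ R) = max(0.41, 0.65) = 0.65
  ((¬Q ∨ R) ∧ Q) = min(0.65, 0.59) = 0.59
  ¬P: Łukasiewicz ¬ gives 1 − 0.47 = 0.53
  ¬P: Łukasiewicz ¬ gives 1 − 0.47 = 0.53
  (¬P ⊃ P): min(1, 1 − 0.53 + 0.47) = 0.94
  (¬P ∧ (¬P ⊃ P)) = min(0.53, 0.94) = 0.53
  (((¬Q ∨ R) ∧ Q) ⊃ (¬P ∧ (¬P ⊃ P))): min(1, 1 − 0.59 + 0.53) = 0.94
  (¬((R ⊃ P) ⊃ R) ∨ (((¬Q ∨ R) ∧ Q) ⊃ (¬P ∧ (¬P ⊃ P)))) = max(0.17, 0.94) = 0.94
  Łukasiewicz value = 0.94
Difference: 0 − 0.94 = -0.94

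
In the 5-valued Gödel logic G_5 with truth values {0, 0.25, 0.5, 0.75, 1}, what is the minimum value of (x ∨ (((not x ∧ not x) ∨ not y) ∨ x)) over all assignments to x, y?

The minimum is attained at x = 0.25, y = 0.25:
  not x: Gödel ¬ of 0.25 = 0 (operand ≠ 0)
  not x: Gödel ¬ of 0.25 = 0 (operand ≠ 0)
  (not x ∧ not x) = min(0, 0) = 0
  not y: Gödel ¬ of 0.25 = 0 (operand ≠ 0)
  ((not x ∧ not x) ∨ not y) = max(0, 0) = 0
  (((not x ∧ not x) ∨ not y) ∨ x) = max(0, 0.25) = 0.25
  (x ∨ (((not x ∧ not x) ∨ not y) ∨ x)) = max(0.25, 0.25) = 0.25
Checking all 25 assignments confirms none give a value below 0.25.

0.25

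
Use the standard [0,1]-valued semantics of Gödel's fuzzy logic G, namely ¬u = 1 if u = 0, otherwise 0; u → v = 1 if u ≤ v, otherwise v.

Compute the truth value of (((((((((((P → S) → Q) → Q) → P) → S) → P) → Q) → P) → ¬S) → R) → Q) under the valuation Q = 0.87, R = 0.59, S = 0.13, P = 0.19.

0.87

(P → S): 0.19 > 0.13, so result = 0.13
((P → S) → Q): 0.13 ≤ 0.87, so result = 1
(((P → S) → Q) → Q): 1 > 0.87, so result = 0.87
((((P → S) → Q) → Q) → P): 0.87 > 0.19, so result = 0.19
(((((P → S) → Q) → Q) → P) → S): 0.19 > 0.13, so result = 0.13
((((((P → S) → Q) → Q) → P) → S) → P): 0.13 ≤ 0.19, so result = 1
(((((((P → S) → Q) → Q) → P) → S) → P) → Q): 1 > 0.87, so result = 0.87
((((((((P → S) → Q) → Q) → P) → S) → P) → Q) → P): 0.87 > 0.19, so result = 0.19
¬S: Gödel ¬ of 0.13 = 0 (operand ≠ 0)
(((((((((P → S) → Q) → Q) → P) → S) → P) → Q) → P) → ¬S): 0.19 > 0, so result = 0
((((((((((P → S) → Q) → Q) → P) → S) → P) → Q) → P) → ¬S) → R): 0 ≤ 0.59, so result = 1
(((((((((((P → S) → Q) → Q) → P) → S) → P) → Q) → P) → ¬S) → R) → Q): 1 > 0.87, so result = 0.87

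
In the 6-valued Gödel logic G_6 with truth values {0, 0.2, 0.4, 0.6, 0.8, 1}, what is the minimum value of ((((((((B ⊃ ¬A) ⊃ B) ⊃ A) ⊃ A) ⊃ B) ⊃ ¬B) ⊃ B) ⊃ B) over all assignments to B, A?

0.20

The minimum is attained at B = 0.2, A = 0:
  ¬A: Gödel ¬ of 0 = 1 (operand is 0)
  (B ⊃ ¬A): 0.2 ≤ 1, so result = 1
  ((B ⊃ ¬A) ⊃ B): 1 > 0.2, so result = 0.2
  (((B ⊃ ¬A) ⊃ B) ⊃ A): 0.2 > 0, so result = 0
  ((((B ⊃ ¬A) ⊃ B) ⊃ A) ⊃ A): 0 ≤ 0, so result = 1
  (((((B ⊃ ¬A) ⊃ B) ⊃ A) ⊃ A) ⊃ B): 1 > 0.2, so result = 0.2
  ¬B: Gödel ¬ of 0.2 = 0 (operand ≠ 0)
  ((((((B ⊃ ¬A) ⊃ B) ⊃ A) ⊃ A) ⊃ B) ⊃ ¬B): 0.2 > 0, so result = 0
  (((((((B ⊃ ¬A) ⊃ B) ⊃ A) ⊃ A) ⊃ B) ⊃ ¬B) ⊃ B): 0 ≤ 0.2, so result = 1
  ((((((((B ⊃ ¬A) ⊃ B) ⊃ A) ⊃ A) ⊃ B) ⊃ ¬B) ⊃ B) ⊃ B): 1 > 0.2, so result = 0.2
Checking all 36 assignments confirms none give a value below 0.20.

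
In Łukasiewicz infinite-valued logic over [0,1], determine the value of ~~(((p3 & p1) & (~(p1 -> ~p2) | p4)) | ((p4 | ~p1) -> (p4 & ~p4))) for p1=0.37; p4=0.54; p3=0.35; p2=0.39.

(p3 & p1) = min(0.35, 0.37) = 0.35
~p2: Łukasiewicz ¬ gives 1 − 0.39 = 0.61
(p1 -> ~p2): min(1, 1 − 0.37 + 0.61) = 1
~(p1 -> ~p2): Łukasiewicz ¬ gives 1 − 1 = 0
(~(p1 -> ~p2) | p4) = max(0, 0.54) = 0.54
((p3 & p1) & (~(p1 -> ~p2) | p4)) = min(0.35, 0.54) = 0.35
~p1: Łukasiewicz ¬ gives 1 − 0.37 = 0.63
(p4 | ~p1) = max(0.54, 0.63) = 0.63
~p4: Łukasiewicz ¬ gives 1 − 0.54 = 0.46
(p4 & ~p4) = min(0.54, 0.46) = 0.46
((p4 | ~p1) -> (p4 & ~p4)): min(1, 1 − 0.63 + 0.46) = 0.83
(((p3 & p1) & (~(p1 -> ~p2) | p4)) | ((p4 | ~p1) -> (p4 & ~p4))) = max(0.35, 0.83) = 0.83
~(((p3 & p1) & (~(p1 -> ~p2) | p4)) | ((p4 | ~p1) -> (p4 & ~p4))): Łukasiewicz ¬ gives 1 − 0.83 = 0.17
~~(((p3 & p1) & (~(p1 -> ~p2) | p4)) | ((p4 | ~p1) -> (p4 & ~p4))): Łukasiewicz ¬ gives 1 − 0.17 = 0.83

0.83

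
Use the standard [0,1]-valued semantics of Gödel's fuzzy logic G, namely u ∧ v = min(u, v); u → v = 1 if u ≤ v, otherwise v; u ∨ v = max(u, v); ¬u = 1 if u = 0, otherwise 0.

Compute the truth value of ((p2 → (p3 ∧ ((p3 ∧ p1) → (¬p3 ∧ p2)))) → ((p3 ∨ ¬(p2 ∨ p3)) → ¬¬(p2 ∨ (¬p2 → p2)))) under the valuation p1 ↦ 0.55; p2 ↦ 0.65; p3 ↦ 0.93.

1.00

(p3 ∧ p1) = min(0.93, 0.55) = 0.55
¬p3: Gödel ¬ of 0.93 = 0 (operand ≠ 0)
(¬p3 ∧ p2) = min(0, 0.65) = 0
((p3 ∧ p1) → (¬p3 ∧ p2)): 0.55 > 0, so result = 0
(p3 ∧ ((p3 ∧ p1) → (¬p3 ∧ p2))) = min(0.93, 0) = 0
(p2 → (p3 ∧ ((p3 ∧ p1) → (¬p3 ∧ p2)))): 0.65 > 0, so result = 0
(p2 ∨ p3) = max(0.65, 0.93) = 0.93
¬(p2 ∨ p3): Gödel ¬ of 0.93 = 0 (operand ≠ 0)
(p3 ∨ ¬(p2 ∨ p3)) = max(0.93, 0) = 0.93
¬p2: Gödel ¬ of 0.65 = 0 (operand ≠ 0)
(¬p2 → p2): 0 ≤ 0.65, so result = 1
(p2 ∨ (¬p2 → p2)) = max(0.65, 1) = 1
¬(p2 ∨ (¬p2 → p2)): Gödel ¬ of 1 = 0 (operand ≠ 0)
¬¬(p2 ∨ (¬p2 → p2)): Gödel ¬ of 0 = 1 (operand is 0)
((p3 ∨ ¬(p2 ∨ p3)) → ¬¬(p2 ∨ (¬p2 → p2))): 0.93 ≤ 1, so result = 1
((p2 → (p3 ∧ ((p3 ∧ p1) → (¬p3 ∧ p2)))) → ((p3 ∨ ¬(p2 ∨ p3)) → ¬¬(p2 ∨ (¬p2 → p2)))): 0 ≤ 1, so result = 1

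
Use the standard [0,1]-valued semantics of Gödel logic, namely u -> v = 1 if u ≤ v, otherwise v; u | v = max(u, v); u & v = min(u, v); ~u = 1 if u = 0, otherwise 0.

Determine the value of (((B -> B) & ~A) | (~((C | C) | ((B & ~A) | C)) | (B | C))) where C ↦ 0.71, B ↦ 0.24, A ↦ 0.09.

(B -> B): 0.24 ≤ 0.24, so result = 1
~A: Gödel ¬ of 0.09 = 0 (operand ≠ 0)
((B -> B) & ~A) = min(1, 0) = 0
(C | C) = max(0.71, 0.71) = 0.71
~A: Gödel ¬ of 0.09 = 0 (operand ≠ 0)
(B & ~A) = min(0.24, 0) = 0
((B & ~A) | C) = max(0, 0.71) = 0.71
((C | C) | ((B & ~A) | C)) = max(0.71, 0.71) = 0.71
~((C | C) | ((B & ~A) | C)): Gödel ¬ of 0.71 = 0 (operand ≠ 0)
(B | C) = max(0.24, 0.71) = 0.71
(~((C | C) | ((B & ~A) | C)) | (B | C)) = max(0, 0.71) = 0.71
(((B -> B) & ~A) | (~((C | C) | ((B & ~A) | C)) | (B | C))) = max(0, 0.71) = 0.71

0.71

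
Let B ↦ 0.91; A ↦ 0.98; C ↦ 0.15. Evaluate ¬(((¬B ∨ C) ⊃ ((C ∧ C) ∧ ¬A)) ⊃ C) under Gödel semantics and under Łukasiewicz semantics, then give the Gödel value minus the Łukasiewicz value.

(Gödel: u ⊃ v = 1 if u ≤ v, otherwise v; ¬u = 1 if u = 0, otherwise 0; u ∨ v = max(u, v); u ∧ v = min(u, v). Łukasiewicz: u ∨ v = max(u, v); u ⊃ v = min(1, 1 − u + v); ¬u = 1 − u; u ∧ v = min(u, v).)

-0.72

Gödel evaluation:
  ¬B: Gödel ¬ of 0.91 = 0 (operand ≠ 0)
  (¬B ∨ C) = max(0, 0.15) = 0.15
  (C ∧ C) = min(0.15, 0.15) = 0.15
  ¬A: Gödel ¬ of 0.98 = 0 (operand ≠ 0)
  ((C ∧ C) ∧ ¬A) = min(0.15, 0) = 0
  ((¬B ∨ C) ⊃ ((C ∧ C) ∧ ¬A)): 0.15 > 0, so result = 0
  (((¬B ∨ C) ⊃ ((C ∧ C) ∧ ¬A)) ⊃ C): 0 ≤ 0.15, so result = 1
  ¬(((¬B ∨ C) ⊃ ((C ∧ C) ∧ ¬A)) ⊃ C): Gödel ¬ of 1 = 0 (operand ≠ 0)
  Gödel value = 0
Łukasiewicz evaluation:
  ¬B: Łukasiewicz ¬ gives 1 − 0.91 = 0.09
  (¬B ∨ C) = max(0.09, 0.15) = 0.15
  (C ∧ C) = min(0.15, 0.15) = 0.15
  ¬A: Łukasiewicz ¬ gives 1 − 0.98 = 0.02
  ((C ∧ C) ∧ ¬A) = min(0.15, 0.02) = 0.02
  ((¬B ∨ C) ⊃ ((C ∧ C) ∧ ¬A)): min(1, 1 − 0.15 + 0.02) = 0.87
  (((¬B ∨ C) ⊃ ((C ∧ C) ∧ ¬A)) ⊃ C): min(1, 1 − 0.87 + 0.15) = 0.28
  ¬(((¬B ∨ C) ⊃ ((C ∧ C) ∧ ¬A)) ⊃ C): Łukasiewicz ¬ gives 1 − 0.28 = 0.72
  Łukasiewicz value = 0.72
Difference: 0 − 0.72 = -0.72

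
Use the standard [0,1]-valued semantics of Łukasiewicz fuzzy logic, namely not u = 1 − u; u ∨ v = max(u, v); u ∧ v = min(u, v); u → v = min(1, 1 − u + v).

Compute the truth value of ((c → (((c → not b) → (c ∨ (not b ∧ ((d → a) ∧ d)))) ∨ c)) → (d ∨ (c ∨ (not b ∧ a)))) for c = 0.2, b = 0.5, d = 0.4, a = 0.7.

not b: Łukasiewicz ¬ gives 1 − 0.5 = 0.5
(c → not b): min(1, 1 − 0.2 + 0.5) = 1
not b: Łukasiewicz ¬ gives 1 − 0.5 = 0.5
(d → a): min(1, 1 − 0.4 + 0.7) = 1
((d → a) ∧ d) = min(1, 0.4) = 0.4
(not b ∧ ((d → a) ∧ d)) = min(0.5, 0.4) = 0.4
(c ∨ (not b ∧ ((d → a) ∧ d))) = max(0.2, 0.4) = 0.4
((c → not b) → (c ∨ (not b ∧ ((d → a) ∧ d)))): min(1, 1 − 1 + 0.4) = 0.4
(((c → not b) → (c ∨ (not b ∧ ((d → a) ∧ d)))) ∨ c) = max(0.4, 0.2) = 0.4
(c → (((c → not b) → (c ∨ (not b ∧ ((d → a) ∧ d)))) ∨ c)): min(1, 1 − 0.2 + 0.4) = 1
not b: Łukasiewicz ¬ gives 1 − 0.5 = 0.5
(not b ∧ a) = min(0.5, 0.7) = 0.5
(c ∨ (not b ∧ a)) = max(0.2, 0.5) = 0.5
(d ∨ (c ∨ (not b ∧ a))) = max(0.4, 0.5) = 0.5
((c → (((c → not b) → (c ∨ (not b ∧ ((d → a) ∧ d)))) ∨ c)) → (d ∨ (c ∨ (not b ∧ a)))): min(1, 1 − 1 + 0.5) = 0.5

0.50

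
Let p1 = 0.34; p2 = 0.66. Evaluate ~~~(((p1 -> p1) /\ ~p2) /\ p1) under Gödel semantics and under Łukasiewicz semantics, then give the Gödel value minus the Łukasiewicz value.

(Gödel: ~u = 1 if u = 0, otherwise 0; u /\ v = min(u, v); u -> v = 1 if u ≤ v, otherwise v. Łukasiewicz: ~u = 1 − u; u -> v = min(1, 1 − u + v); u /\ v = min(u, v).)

Gödel evaluation:
  (p1 -> p1): 0.34 ≤ 0.34, so result = 1
  ~p2: Gödel ¬ of 0.66 = 0 (operand ≠ 0)
  ((p1 -> p1) /\ ~p2) = min(1, 0) = 0
  (((p1 -> p1) /\ ~p2) /\ p1) = min(0, 0.34) = 0
  ~(((p1 -> p1) /\ ~p2) /\ p1): Gödel ¬ of 0 = 1 (operand is 0)
  ~~(((p1 -> p1) /\ ~p2) /\ p1): Gödel ¬ of 1 = 0 (operand ≠ 0)
  ~~~(((p1 -> p1) /\ ~p2) /\ p1): Gödel ¬ of 0 = 1 (operand is 0)
  Gödel value = 1
Łukasiewicz evaluation:
  (p1 -> p1): min(1, 1 − 0.34 + 0.34) = 1
  ~p2: Łukasiewicz ¬ gives 1 − 0.66 = 0.34
  ((p1 -> p1) /\ ~p2) = min(1, 0.34) = 0.34
  (((p1 -> p1) /\ ~p2) /\ p1) = min(0.34, 0.34) = 0.34
  ~(((p1 -> p1) /\ ~p2) /\ p1): Łukasiewicz ¬ gives 1 − 0.34 = 0.66
  ~~(((p1 -> p1) /\ ~p2) /\ p1): Łukasiewicz ¬ gives 1 − 0.66 = 0.34
  ~~~(((p1 -> p1) /\ ~p2) /\ p1): Łukasiewicz ¬ gives 1 − 0.34 = 0.66
  Łukasiewicz value = 0.66
Difference: 1 − 0.66 = 0.34

0.34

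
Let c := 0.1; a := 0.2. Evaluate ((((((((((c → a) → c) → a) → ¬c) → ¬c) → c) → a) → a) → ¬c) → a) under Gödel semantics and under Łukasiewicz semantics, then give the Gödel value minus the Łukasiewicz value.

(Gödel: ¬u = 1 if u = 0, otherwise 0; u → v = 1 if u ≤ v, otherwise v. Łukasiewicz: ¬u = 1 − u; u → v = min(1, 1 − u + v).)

0.80

Gödel evaluation:
  (c → a): 0.1 ≤ 0.2, so result = 1
  ((c → a) → c): 1 > 0.1, so result = 0.1
  (((c → a) → c) → a): 0.1 ≤ 0.2, so result = 1
  ¬c: Gödel ¬ of 0.1 = 0 (operand ≠ 0)
  ((((c → a) → c) → a) → ¬c): 1 > 0, so result = 0
  ¬c: Gödel ¬ of 0.1 = 0 (operand ≠ 0)
  (((((c → a) → c) → a) → ¬c) → ¬c): 0 ≤ 0, so result = 1
  ((((((c → a) → c) → a) → ¬c) → ¬c) → c): 1 > 0.1, so result = 0.1
  (((((((c → a) → c) → a) → ¬c) → ¬c) → c) → a): 0.1 ≤ 0.2, so result = 1
  ((((((((c → a) → c) → a) → ¬c) → ¬c) → c) → a) → a): 1 > 0.2, so result = 0.2
  ¬c: Gödel ¬ of 0.1 = 0 (operand ≠ 0)
  (((((((((c → a) → c) → a) → ¬c) → ¬c) → c) → a) → a) → ¬c): 0.2 > 0, so result = 0
  ((((((((((c → a) → c) → a) → ¬c) → ¬c) → c) → a) → a) → ¬c) → a): 0 ≤ 0.2, so result = 1
  Gödel value = 1
Łukasiewicz evaluation:
  (c → a): min(1, 1 − 0.1 + 0.2) = 1
  ((c → a) → c): min(1, 1 − 1 + 0.1) = 0.1
  (((c → a) → c) → a): min(1, 1 − 0.1 + 0.2) = 1
  ¬c: Łukasiewicz ¬ gives 1 − 0.1 = 0.9
  ((((c → a) → c) → a) → ¬c): min(1, 1 − 1 + 0.9) = 0.9
  ¬c: Łukasiewicz ¬ gives 1 − 0.1 = 0.9
  (((((c → a) → c) → a) → ¬c) → ¬c): min(1, 1 − 0.9 + 0.9) = 1
  ((((((c → a) → c) → a) → ¬c) → ¬c) → c): min(1, 1 − 1 + 0.1) = 0.1
  (((((((c → a) → c) → a) → ¬c) → ¬c) → c) → a): min(1, 1 − 0.1 + 0.2) = 1
  ((((((((c → a) → c) → a) → ¬c) → ¬c) → c) → a) → a): min(1, 1 − 1 + 0.2) = 0.2
  ¬c: Łukasiewicz ¬ gives 1 − 0.1 = 0.9
  (((((((((c → a) → c) → a) → ¬c) → ¬c) → c) → a) → a) → ¬c): min(1, 1 − 0.2 + 0.9) = 1
  ((((((((((c → a) → c) → a) → ¬c) → ¬c) → c) → a) → a) → ¬c) → a): min(1, 1 − 1 + 0.2) = 0.2
  Łukasiewicz value = 0.2
Difference: 1 − 0.2 = 0.80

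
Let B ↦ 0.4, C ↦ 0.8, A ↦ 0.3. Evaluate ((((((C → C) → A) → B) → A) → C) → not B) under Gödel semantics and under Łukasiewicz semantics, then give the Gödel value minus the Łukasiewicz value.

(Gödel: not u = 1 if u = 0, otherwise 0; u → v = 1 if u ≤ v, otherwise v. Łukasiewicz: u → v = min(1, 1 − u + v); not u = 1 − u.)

-0.60

Gödel evaluation:
  (C → C): 0.8 ≤ 0.8, so result = 1
  ((C → C) → A): 1 > 0.3, so result = 0.3
  (((C → C) → A) → B): 0.3 ≤ 0.4, so result = 1
  ((((C → C) → A) → B) → A): 1 > 0.3, so result = 0.3
  (((((C → C) → A) → B) → A) → C): 0.3 ≤ 0.8, so result = 1
  not B: Gödel ¬ of 0.4 = 0 (operand ≠ 0)
  ((((((C → C) → A) → B) → A) → C) → not B): 1 > 0, so result = 0
  Gödel value = 0
Łukasiewicz evaluation:
  (C → C): min(1, 1 − 0.8 + 0.8) = 1
  ((C → C) → A): min(1, 1 − 1 + 0.3) = 0.3
  (((C → C) → A) → B): min(1, 1 − 0.3 + 0.4) = 1
  ((((C → C) → A) → B) → A): min(1, 1 − 1 + 0.3) = 0.3
  (((((C → C) → A) → B) → A) → C): min(1, 1 − 0.3 + 0.8) = 1
  not B: Łukasiewicz ¬ gives 1 − 0.4 = 0.6
  ((((((C → C) → A) → B) → A) → C) → not B): min(1, 1 − 1 + 0.6) = 0.6
  Łukasiewicz value = 0.6
Difference: 0 − 0.6 = -0.60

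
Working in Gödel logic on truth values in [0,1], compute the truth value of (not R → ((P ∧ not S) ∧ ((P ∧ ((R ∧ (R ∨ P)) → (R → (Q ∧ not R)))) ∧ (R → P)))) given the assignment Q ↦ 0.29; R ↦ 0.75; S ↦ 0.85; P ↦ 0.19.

not R: Gödel ¬ of 0.75 = 0 (operand ≠ 0)
not S: Gödel ¬ of 0.85 = 0 (operand ≠ 0)
(P ∧ not S) = min(0.19, 0) = 0
(R ∨ P) = max(0.75, 0.19) = 0.75
(R ∧ (R ∨ P)) = min(0.75, 0.75) = 0.75
not R: Gödel ¬ of 0.75 = 0 (operand ≠ 0)
(Q ∧ not R) = min(0.29, 0) = 0
(R → (Q ∧ not R)): 0.75 > 0, so result = 0
((R ∧ (R ∨ P)) → (R → (Q ∧ not R))): 0.75 > 0, so result = 0
(P ∧ ((R ∧ (R ∨ P)) → (R → (Q ∧ not R)))) = min(0.19, 0) = 0
(R → P): 0.75 > 0.19, so result = 0.19
((P ∧ ((R ∧ (R ∨ P)) → (R → (Q ∧ not R)))) ∧ (R → P)) = min(0, 0.19) = 0
((P ∧ not S) ∧ ((P ∧ ((R ∧ (R ∨ P)) → (R → (Q ∧ not R)))) ∧ (R → P))) = min(0, 0) = 0
(not R → ((P ∧ not S) ∧ ((P ∧ ((R ∧ (R ∨ P)) → (R → (Q ∧ not R)))) ∧ (R → P)))): 0 ≤ 0, so result = 1

1.00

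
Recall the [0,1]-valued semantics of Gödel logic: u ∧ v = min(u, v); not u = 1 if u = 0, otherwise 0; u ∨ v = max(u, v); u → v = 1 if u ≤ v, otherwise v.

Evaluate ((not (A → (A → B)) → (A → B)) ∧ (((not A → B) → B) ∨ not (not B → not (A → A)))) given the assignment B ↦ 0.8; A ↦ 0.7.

0.80

(A → B): 0.7 ≤ 0.8, so result = 1
(A → (A → B)): 0.7 ≤ 1, so result = 1
not (A → (A → B)): Gödel ¬ of 1 = 0 (operand ≠ 0)
(A → B): 0.7 ≤ 0.8, so result = 1
(not (A → (A → B)) → (A → B)): 0 ≤ 1, so result = 1
not A: Gödel ¬ of 0.7 = 0 (operand ≠ 0)
(not A → B): 0 ≤ 0.8, so result = 1
((not A → B) → B): 1 > 0.8, so result = 0.8
not B: Gödel ¬ of 0.8 = 0 (operand ≠ 0)
(A → A): 0.7 ≤ 0.7, so result = 1
not (A → A): Gödel ¬ of 1 = 0 (operand ≠ 0)
(not B → not (A → A)): 0 ≤ 0, so result = 1
not (not B → not (A → A)): Gödel ¬ of 1 = 0 (operand ≠ 0)
(((not A → B) → B) ∨ not (not B → not (A → A))) = max(0.8, 0) = 0.8
((not (A → (A → B)) → (A → B)) ∧ (((not A → B) → B) ∨ not (not B → not (A → A)))) = min(1, 0.8) = 0.8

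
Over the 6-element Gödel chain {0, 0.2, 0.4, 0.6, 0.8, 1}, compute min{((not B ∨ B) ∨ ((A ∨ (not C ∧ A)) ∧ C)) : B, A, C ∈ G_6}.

0.20

The minimum is attained at B = 0.2, A = 0, C = 0:
  not B: Gödel ¬ of 0.2 = 0 (operand ≠ 0)
  (not B ∨ B) = max(0, 0.2) = 0.2
  not C: Gödel ¬ of 0 = 1 (operand is 0)
  (not C ∧ A) = min(1, 0) = 0
  (A ∨ (not C ∧ A)) = max(0, 0) = 0
  ((A ∨ (not C ∧ A)) ∧ C) = min(0, 0) = 0
  ((not B ∨ B) ∨ ((A ∨ (not C ∧ A)) ∧ C)) = max(0.2, 0) = 0.2
Checking all 216 assignments confirms none give a value below 0.20.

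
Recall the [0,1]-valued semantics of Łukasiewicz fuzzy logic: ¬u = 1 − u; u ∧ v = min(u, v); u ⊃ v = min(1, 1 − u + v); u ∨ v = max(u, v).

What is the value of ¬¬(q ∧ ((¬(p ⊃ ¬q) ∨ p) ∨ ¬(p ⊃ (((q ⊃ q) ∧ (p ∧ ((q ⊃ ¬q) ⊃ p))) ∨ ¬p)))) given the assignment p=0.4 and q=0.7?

¬q: Łukasiewicz ¬ gives 1 − 0.7 = 0.3
(p ⊃ ¬q): min(1, 1 − 0.4 + 0.3) = 0.9
¬(p ⊃ ¬q): Łukasiewicz ¬ gives 1 − 0.9 = 0.1
(¬(p ⊃ ¬q) ∨ p) = max(0.1, 0.4) = 0.4
(q ⊃ q): min(1, 1 − 0.7 + 0.7) = 1
¬q: Łukasiewicz ¬ gives 1 − 0.7 = 0.3
(q ⊃ ¬q): min(1, 1 − 0.7 + 0.3) = 0.6
((q ⊃ ¬q) ⊃ p): min(1, 1 − 0.6 + 0.4) = 0.8
(p ∧ ((q ⊃ ¬q) ⊃ p)) = min(0.4, 0.8) = 0.4
((q ⊃ q) ∧ (p ∧ ((q ⊃ ¬q) ⊃ p))) = min(1, 0.4) = 0.4
¬p: Łukasiewicz ¬ gives 1 − 0.4 = 0.6
(((q ⊃ q) ∧ (p ∧ ((q ⊃ ¬q) ⊃ p))) ∨ ¬p) = max(0.4, 0.6) = 0.6
(p ⊃ (((q ⊃ q) ∧ (p ∧ ((q ⊃ ¬q) ⊃ p))) ∨ ¬p)): min(1, 1 − 0.4 + 0.6) = 1
¬(p ⊃ (((q ⊃ q) ∧ (p ∧ ((q ⊃ ¬q) ⊃ p))) ∨ ¬p)): Łukasiewicz ¬ gives 1 − 1 = 0
((¬(p ⊃ ¬q) ∨ p) ∨ ¬(p ⊃ (((q ⊃ q) ∧ (p ∧ ((q ⊃ ¬q) ⊃ p))) ∨ ¬p))) = max(0.4, 0) = 0.4
(q ∧ ((¬(p ⊃ ¬q) ∨ p) ∨ ¬(p ⊃ (((q ⊃ q) ∧ (p ∧ ((q ⊃ ¬q) ⊃ p))) ∨ ¬p)))) = min(0.7, 0.4) = 0.4
¬(q ∧ ((¬(p ⊃ ¬q) ∨ p) ∨ ¬(p ⊃ (((q ⊃ q) ∧ (p ∧ ((q ⊃ ¬q) ⊃ p))) ∨ ¬p)))): Łukasiewicz ¬ gives 1 − 0.4 = 0.6
¬¬(q ∧ ((¬(p ⊃ ¬q) ∨ p) ∨ ¬(p ⊃ (((q ⊃ q) ∧ (p ∧ ((q ⊃ ¬q) ⊃ p))) ∨ ¬p)))): Łukasiewicz ¬ gives 1 − 0.6 = 0.4

0.40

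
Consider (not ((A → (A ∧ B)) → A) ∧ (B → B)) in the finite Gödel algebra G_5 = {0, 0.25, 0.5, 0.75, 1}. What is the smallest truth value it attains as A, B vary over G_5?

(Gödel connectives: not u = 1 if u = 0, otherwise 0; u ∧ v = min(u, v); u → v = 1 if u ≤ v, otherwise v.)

0.00

The minimum is attained at A = 0.25, B = 0:
  (A ∧ B) = min(0.25, 0) = 0
  (A → (A ∧ B)): 0.25 > 0, so result = 0
  ((A → (A ∧ B)) → A): 0 ≤ 0.25, so result = 1
  not ((A → (A ∧ B)) → A): Gödel ¬ of 1 = 0 (operand ≠ 0)
  (B → B): 0 ≤ 0, so result = 1
  (not ((A → (A ∧ B)) → A) ∧ (B → B)) = min(0, 1) = 0
Checking all 25 assignments confirms none give a value below 0.00.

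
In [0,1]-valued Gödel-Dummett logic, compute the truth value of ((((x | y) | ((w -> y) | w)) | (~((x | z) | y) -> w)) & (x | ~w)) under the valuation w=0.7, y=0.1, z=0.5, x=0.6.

(x | y) = max(0.6, 0.1) = 0.6
(w -> y): 0.7 > 0.1, so result = 0.1
((w -> y) | w) = max(0.1, 0.7) = 0.7
((x | y) | ((w -> y) | w)) = max(0.6, 0.7) = 0.7
(x | z) = max(0.6, 0.5) = 0.6
((x | z) | y) = max(0.6, 0.1) = 0.6
~((x | z) | y): Gödel ¬ of 0.6 = 0 (operand ≠ 0)
(~((x | z) | y) -> w): 0 ≤ 0.7, so result = 1
(((x | y) | ((w -> y) | w)) | (~((x | z) | y) -> w)) = max(0.7, 1) = 1
~w: Gödel ¬ of 0.7 = 0 (operand ≠ 0)
(x | ~w) = max(0.6, 0) = 0.6
((((x | y) | ((w -> y) | w)) | (~((x | z) | y) -> w)) & (x | ~w)) = min(1, 0.6) = 0.6

0.60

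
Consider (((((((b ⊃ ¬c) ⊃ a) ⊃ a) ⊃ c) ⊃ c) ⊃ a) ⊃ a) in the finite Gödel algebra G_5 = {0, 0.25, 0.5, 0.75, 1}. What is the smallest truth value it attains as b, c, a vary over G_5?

The minimum is attained at b = 0.25, c = 0.25, a = 0.25:
  ¬c: Gödel ¬ of 0.25 = 0 (operand ≠ 0)
  (b ⊃ ¬c): 0.25 > 0, so result = 0
  ((b ⊃ ¬c) ⊃ a): 0 ≤ 0.25, so result = 1
  (((b ⊃ ¬c) ⊃ a) ⊃ a): 1 > 0.25, so result = 0.25
  ((((b ⊃ ¬c) ⊃ a) ⊃ a) ⊃ c): 0.25 ≤ 0.25, so result = 1
  (((((b ⊃ ¬c) ⊃ a) ⊃ a) ⊃ c) ⊃ c): 1 > 0.25, so result = 0.25
  ((((((b ⊃ ¬c) ⊃ a) ⊃ a) ⊃ c) ⊃ c) ⊃ a): 0.25 ≤ 0.25, so result = 1
  (((((((b ⊃ ¬c) ⊃ a) ⊃ a) ⊃ c) ⊃ c) ⊃ a) ⊃ a): 1 > 0.25, so result = 0.25
Checking all 125 assignments confirms none give a value below 0.25.

0.25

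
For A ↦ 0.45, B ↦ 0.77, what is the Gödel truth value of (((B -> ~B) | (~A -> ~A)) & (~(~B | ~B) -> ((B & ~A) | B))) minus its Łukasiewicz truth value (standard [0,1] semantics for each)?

Gödel evaluation:
  ~B: Gödel ¬ of 0.77 = 0 (operand ≠ 0)
  (B -> ~B): 0.77 > 0, so result = 0
  ~A: Gödel ¬ of 0.45 = 0 (operand ≠ 0)
  ~A: Gödel ¬ of 0.45 = 0 (operand ≠ 0)
  (~A -> ~A): 0 ≤ 0, so result = 1
  ((B -> ~B) | (~A -> ~A)) = max(0, 1) = 1
  ~B: Gödel ¬ of 0.77 = 0 (operand ≠ 0)
  ~B: Gödel ¬ of 0.77 = 0 (operand ≠ 0)
  (~B | ~B) = max(0, 0) = 0
  ~(~B | ~B): Gödel ¬ of 0 = 1 (operand is 0)
  ~A: Gödel ¬ of 0.45 = 0 (operand ≠ 0)
  (B & ~A) = min(0.77, 0) = 0
  ((B & ~A) | B) = max(0, 0.77) = 0.77
  (~(~B | ~B) -> ((B & ~A) | B)): 1 > 0.77, so result = 0.77
  (((B -> ~B) | (~A -> ~A)) & (~(~B | ~B) -> ((B & ~A) | B))) = min(1, 0.77) = 0.77
  Gödel value = 0.77
Łukasiewicz evaluation:
  ~B: Łukasiewicz ¬ gives 1 − 0.77 = 0.23
  (B -> ~B): min(1, 1 − 0.77 + 0.23) = 0.46
  ~A: Łukasiewicz ¬ gives 1 − 0.45 = 0.55
  ~A: Łukasiewicz ¬ gives 1 − 0.45 = 0.55
  (~A -> ~A): min(1, 1 − 0.55 + 0.55) = 1
  ((B -> ~B) | (~A -> ~A)) = max(0.46, 1) = 1
  ~B: Łukasiewicz ¬ gives 1 − 0.77 = 0.23
  ~B: Łukasiewicz ¬ gives 1 − 0.77 = 0.23
  (~B | ~B) = max(0.23, 0.23) = 0.23
  ~(~B | ~B): Łukasiewicz ¬ gives 1 − 0.23 = 0.77
  ~A: Łukasiewicz ¬ gives 1 − 0.45 = 0.55
  (B & ~A) = min(0.77, 0.55) = 0.55
  ((B & ~A) | B) = max(0.55, 0.77) = 0.77
  (~(~B | ~B) -> ((B & ~A) | B)): min(1, 1 − 0.77 + 0.77) = 1
  (((B -> ~B) | (~A -> ~A)) & (~(~B | ~B) -> ((B & ~A) | B))) = min(1, 1) = 1
  Łukasiewicz value = 1
Difference: 0.77 − 1 = -0.23

-0.23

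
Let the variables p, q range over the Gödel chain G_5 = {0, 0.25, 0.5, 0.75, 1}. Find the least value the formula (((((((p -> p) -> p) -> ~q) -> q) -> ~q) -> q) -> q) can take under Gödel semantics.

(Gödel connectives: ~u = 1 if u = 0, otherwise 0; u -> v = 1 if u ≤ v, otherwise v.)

The minimum is attained at p = 0, q = 0.25:
  (p -> p): 0 ≤ 0, so result = 1
  ((p -> p) -> p): 1 > 0, so result = 0
  ~q: Gödel ¬ of 0.25 = 0 (operand ≠ 0)
  (((p -> p) -> p) -> ~q): 0 ≤ 0, so result = 1
  ((((p -> p) -> p) -> ~q) -> q): 1 > 0.25, so result = 0.25
  ~q: Gödel ¬ of 0.25 = 0 (operand ≠ 0)
  (((((p -> p) -> p) -> ~q) -> q) -> ~q): 0.25 > 0, so result = 0
  ((((((p -> p) -> p) -> ~q) -> q) -> ~q) -> q): 0 ≤ 0.25, so result = 1
  (((((((p -> p) -> p) -> ~q) -> q) -> ~q) -> q) -> q): 1 > 0.25, so result = 0.25
Checking all 25 assignments confirms none give a value below 0.25.

0.25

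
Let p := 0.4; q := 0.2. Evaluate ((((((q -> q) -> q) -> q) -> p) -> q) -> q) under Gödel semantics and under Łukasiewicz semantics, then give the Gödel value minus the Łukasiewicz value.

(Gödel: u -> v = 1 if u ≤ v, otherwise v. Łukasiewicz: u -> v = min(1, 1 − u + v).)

Gödel evaluation:
  (q -> q): 0.2 ≤ 0.2, so result = 1
  ((q -> q) -> q): 1 > 0.2, so result = 0.2
  (((q -> q) -> q) -> q): 0.2 ≤ 0.2, so result = 1
  ((((q -> q) -> q) -> q) -> p): 1 > 0.4, so result = 0.4
  (((((q -> q) -> q) -> q) -> p) -> q): 0.4 > 0.2, so result = 0.2
  ((((((q -> q) -> q) -> q) -> p) -> q) -> q): 0.2 ≤ 0.2, so result = 1
  Gödel value = 1
Łukasiewicz evaluation:
  (q -> q): min(1, 1 − 0.2 + 0.2) = 1
  ((q -> q) -> q): min(1, 1 − 1 + 0.2) = 0.2
  (((q -> q) -> q) -> q): min(1, 1 − 0.2 + 0.2) = 1
  ((((q -> q) -> q) -> q) -> p): min(1, 1 − 1 + 0.4) = 0.4
  (((((q -> q) -> q) -> q) -> p) -> q): min(1, 1 − 0.4 + 0.2) = 0.8
  ((((((q -> q) -> q) -> q) -> p) -> q) -> q): min(1, 1 − 0.8 + 0.2) = 0.4
  Łukasiewicz value = 0.4
Difference: 1 − 0.4 = 0.60

0.60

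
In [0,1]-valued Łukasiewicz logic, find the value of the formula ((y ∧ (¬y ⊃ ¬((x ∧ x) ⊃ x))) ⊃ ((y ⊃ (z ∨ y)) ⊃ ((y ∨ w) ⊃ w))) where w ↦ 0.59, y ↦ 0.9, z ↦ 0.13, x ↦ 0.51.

0.79

¬y: Łukasiewicz ¬ gives 1 − 0.9 = 0.1
(x ∧ x) = min(0.51, 0.51) = 0.51
((x ∧ x) ⊃ x): min(1, 1 − 0.51 + 0.51) = 1
¬((x ∧ x) ⊃ x): Łukasiewicz ¬ gives 1 − 1 = 0
(¬y ⊃ ¬((x ∧ x) ⊃ x)): min(1, 1 − 0.1 + 0) = 0.9
(y ∧ (¬y ⊃ ¬((x ∧ x) ⊃ x))) = min(0.9, 0.9) = 0.9
(z ∨ y) = max(0.13, 0.9) = 0.9
(y ⊃ (z ∨ y)): min(1, 1 − 0.9 + 0.9) = 1
(y ∨ w) = max(0.9, 0.59) = 0.9
((y ∨ w) ⊃ w): min(1, 1 − 0.9 + 0.59) = 0.69
((y ⊃ (z ∨ y)) ⊃ ((y ∨ w) ⊃ w)): min(1, 1 − 1 + 0.69) = 0.69
((y ∧ (¬y ⊃ ¬((x ∧ x) ⊃ x))) ⊃ ((y ⊃ (z ∨ y)) ⊃ ((y ∨ w) ⊃ w))): min(1, 1 − 0.9 + 0.69) = 0.79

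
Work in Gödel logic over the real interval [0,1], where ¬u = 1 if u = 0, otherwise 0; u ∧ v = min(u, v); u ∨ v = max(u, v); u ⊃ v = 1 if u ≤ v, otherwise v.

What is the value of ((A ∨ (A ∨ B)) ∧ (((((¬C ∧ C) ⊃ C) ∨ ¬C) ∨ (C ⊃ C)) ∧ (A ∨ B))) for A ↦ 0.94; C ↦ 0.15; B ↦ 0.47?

0.94

(A ∨ B) = max(0.94, 0.47) = 0.94
(A ∨ (A ∨ B)) = max(0.94, 0.94) = 0.94
¬C: Gödel ¬ of 0.15 = 0 (operand ≠ 0)
(¬C ∧ C) = min(0, 0.15) = 0
((¬C ∧ C) ⊃ C): 0 ≤ 0.15, so result = 1
¬C: Gödel ¬ of 0.15 = 0 (operand ≠ 0)
(((¬C ∧ C) ⊃ C) ∨ ¬C) = max(1, 0) = 1
(C ⊃ C): 0.15 ≤ 0.15, so result = 1
((((¬C ∧ C) ⊃ C) ∨ ¬C) ∨ (C ⊃ C)) = max(1, 1) = 1
(A ∨ B) = max(0.94, 0.47) = 0.94
(((((¬C ∧ C) ⊃ C) ∨ ¬C) ∨ (C ⊃ C)) ∧ (A ∨ B)) = min(1, 0.94) = 0.94
((A ∨ (A ∨ B)) ∧ (((((¬C ∧ C) ⊃ C) ∨ ¬C) ∨ (C ⊃ C)) ∧ (A ∨ B))) = min(0.94, 0.94) = 0.94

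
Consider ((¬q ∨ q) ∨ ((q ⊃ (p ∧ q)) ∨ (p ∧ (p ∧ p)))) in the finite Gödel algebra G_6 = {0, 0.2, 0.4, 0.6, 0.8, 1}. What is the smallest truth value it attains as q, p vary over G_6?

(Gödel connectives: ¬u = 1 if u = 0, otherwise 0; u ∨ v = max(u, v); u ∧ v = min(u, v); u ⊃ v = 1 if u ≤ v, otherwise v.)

0.20

The minimum is attained at q = 0.2, p = 0:
  ¬q: Gödel ¬ of 0.2 = 0 (operand ≠ 0)
  (¬q ∨ q) = max(0, 0.2) = 0.2
  (p ∧ q) = min(0, 0.2) = 0
  (q ⊃ (p ∧ q)): 0.2 > 0, so result = 0
  (p ∧ p) = min(0, 0) = 0
  (p ∧ (p ∧ p)) = min(0, 0) = 0
  ((q ⊃ (p ∧ q)) ∨ (p ∧ (p ∧ p))) = max(0, 0) = 0
  ((¬q ∨ q) ∨ ((q ⊃ (p ∧ q)) ∨ (p ∧ (p ∧ p)))) = max(0.2, 0) = 0.2
Checking all 36 assignments confirms none give a value below 0.20.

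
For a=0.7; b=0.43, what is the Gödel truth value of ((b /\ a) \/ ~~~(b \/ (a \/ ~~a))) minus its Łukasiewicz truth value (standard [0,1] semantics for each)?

0.00

Gödel evaluation:
  (b /\ a) = min(0.43, 0.7) = 0.43
  ~a: Gödel ¬ of 0.7 = 0 (operand ≠ 0)
  ~~a: Gödel ¬ of 0 = 1 (operand is 0)
  (a \/ ~~a) = max(0.7, 1) = 1
  (b \/ (a \/ ~~a)) = max(0.43, 1) = 1
  ~(b \/ (a \/ ~~a)): Gödel ¬ of 1 = 0 (operand ≠ 0)
  ~~(b \/ (a \/ ~~a)): Gödel ¬ of 0 = 1 (operand is 0)
  ~~~(b \/ (a \/ ~~a)): Gödel ¬ of 1 = 0 (operand ≠ 0)
  ((b /\ a) \/ ~~~(b \/ (a \/ ~~a))) = max(0.43, 0) = 0.43
  Gödel value = 0.43
Łukasiewicz evaluation:
  (b /\ a) = min(0.43, 0.7) = 0.43
  ~a: Łukasiewicz ¬ gives 1 − 0.7 = 0.3
  ~~a: Łukasiewicz ¬ gives 1 − 0.3 = 0.7
  (a \/ ~~a) = max(0.7, 0.7) = 0.7
  (b \/ (a \/ ~~a)) = max(0.43, 0.7) = 0.7
  ~(b \/ (a \/ ~~a)): Łukasiewicz ¬ gives 1 − 0.7 = 0.3
  ~~(b \/ (a \/ ~~a)): Łukasiewicz ¬ gives 1 − 0.3 = 0.7
  ~~~(b \/ (a \/ ~~a)): Łukasiewicz ¬ gives 1 − 0.7 = 0.3
  ((b /\ a) \/ ~~~(b \/ (a \/ ~~a))) = max(0.43, 0.3) = 0.43
  Łukasiewicz value = 0.43
Difference: 0.43 − 0.43 = 0.00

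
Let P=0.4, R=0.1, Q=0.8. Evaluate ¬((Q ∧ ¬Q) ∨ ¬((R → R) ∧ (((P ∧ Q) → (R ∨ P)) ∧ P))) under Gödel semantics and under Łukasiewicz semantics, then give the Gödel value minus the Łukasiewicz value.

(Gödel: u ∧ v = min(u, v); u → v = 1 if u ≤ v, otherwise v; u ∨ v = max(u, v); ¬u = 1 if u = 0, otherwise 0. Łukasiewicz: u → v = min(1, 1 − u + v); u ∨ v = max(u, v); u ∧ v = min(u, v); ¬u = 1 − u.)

Gödel evaluation:
  ¬Q: Gödel ¬ of 0.8 = 0 (operand ≠ 0)
  (Q ∧ ¬Q) = min(0.8, 0) = 0
  (R → R): 0.1 ≤ 0.1, so result = 1
  (P ∧ Q) = min(0.4, 0.8) = 0.4
  (R ∨ P) = max(0.1, 0.4) = 0.4
  ((P ∧ Q) → (R ∨ P)): 0.4 ≤ 0.4, so result = 1
  (((P ∧ Q) → (R ∨ P)) ∧ P) = min(1, 0.4) = 0.4
  ((R → R) ∧ (((P ∧ Q) → (R ∨ P)) ∧ P)) = min(1, 0.4) = 0.4
  ¬((R → R) ∧ (((P ∧ Q) → (R ∨ P)) ∧ P)): Gödel ¬ of 0.4 = 0 (operand ≠ 0)
  ((Q ∧ ¬Q) ∨ ¬((R → R) ∧ (((P ∧ Q) → (R ∨ P)) ∧ P))) = max(0, 0) = 0
  ¬((Q ∧ ¬Q) ∨ ¬((R → R) ∧ (((P ∧ Q) → (R ∨ P)) ∧ P))): Gödel ¬ of 0 = 1 (operand is 0)
  Gödel value = 1
Łukasiewicz evaluation:
  ¬Q: Łukasiewicz ¬ gives 1 − 0.8 = 0.2
  (Q ∧ ¬Q) = min(0.8, 0.2) = 0.2
  (R → R): min(1, 1 − 0.1 + 0.1) = 1
  (P ∧ Q) = min(0.4, 0.8) = 0.4
  (R ∨ P) = max(0.1, 0.4) = 0.4
  ((P ∧ Q) → (R ∨ P)): min(1, 1 − 0.4 + 0.4) = 1
  (((P ∧ Q) → (R ∨ P)) ∧ P) = min(1, 0.4) = 0.4
  ((R → R) ∧ (((P ∧ Q) → (R ∨ P)) ∧ P)) = min(1, 0.4) = 0.4
  ¬((R → R) ∧ (((P ∧ Q) → (R ∨ P)) ∧ P)): Łukasiewicz ¬ gives 1 − 0.4 = 0.6
  ((Q ∧ ¬Q) ∨ ¬((R → R) ∧ (((P ∧ Q) → (R ∨ P)) ∧ P))) = max(0.2, 0.6) = 0.6
  ¬((Q ∧ ¬Q) ∨ ¬((R → R) ∧ (((P ∧ Q) → (R ∨ P)) ∧ P))): Łukasiewicz ¬ gives 1 − 0.6 = 0.4
  Łukasiewicz value = 0.4
Difference: 1 − 0.4 = 0.60

0.60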